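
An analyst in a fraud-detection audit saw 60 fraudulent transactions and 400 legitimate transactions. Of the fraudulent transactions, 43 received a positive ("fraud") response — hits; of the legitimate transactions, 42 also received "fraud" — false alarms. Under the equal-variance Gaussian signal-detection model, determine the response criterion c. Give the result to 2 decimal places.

H = 43/60 = 0.7167
FA = 42/400 = 0.1050
z(H) = z(0.7167) = 0.573
z(FA) = z(0.1050) = -1.254
c = −½·[z(H) + z(FA)] = −0.5 × (0.573 + (-1.254)) = 0.3405

c = 0.34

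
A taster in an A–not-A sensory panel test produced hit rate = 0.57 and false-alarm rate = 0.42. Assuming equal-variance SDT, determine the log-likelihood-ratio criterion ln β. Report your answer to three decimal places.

Φ⁻¹(0.57) = 0.1764, Φ⁻¹(0.42) = -0.2019
ln β = −½·[z(H)² − z(FA)²] = −0.5 × (0.0311 − 0.0408) = 0.00485

ln β = 0.005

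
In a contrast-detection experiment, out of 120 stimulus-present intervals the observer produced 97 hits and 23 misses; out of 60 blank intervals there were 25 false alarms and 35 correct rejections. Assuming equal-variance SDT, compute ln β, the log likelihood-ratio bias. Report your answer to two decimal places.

H = 97/120 = 0.8083
FA = 25/60 = 0.4167
z(H) = 0.872
z(FA) = -0.210
ln β = −½·[z(H)² − z(FA)²] = −0.5 × (0.760 − 0.044) = -0.358

ln β = -0.36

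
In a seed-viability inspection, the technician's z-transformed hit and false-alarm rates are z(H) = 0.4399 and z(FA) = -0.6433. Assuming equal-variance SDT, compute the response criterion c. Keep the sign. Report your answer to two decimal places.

c = 0.10

c = −½·[z(H) + z(FA)] = −½·(0.4399 + (-0.6433)) = 0.1017
c > 0: the technician has a conservative response bias.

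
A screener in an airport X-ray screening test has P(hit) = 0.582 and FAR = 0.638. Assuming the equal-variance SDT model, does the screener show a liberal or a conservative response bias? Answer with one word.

z(H) = 0.207, z(FA) = 0.353
c = −½·(z(H) + z(FA)) = -0.280
c < 0 → liberal criterion (biased toward responding “yes”).

liberal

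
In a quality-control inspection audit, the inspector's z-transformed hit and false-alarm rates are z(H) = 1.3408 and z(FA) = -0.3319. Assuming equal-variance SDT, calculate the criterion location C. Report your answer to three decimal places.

C = -0.504

c = −½·[z(H) + z(FA)] = −½·(1.3408 + (-0.3319)) = -0.50445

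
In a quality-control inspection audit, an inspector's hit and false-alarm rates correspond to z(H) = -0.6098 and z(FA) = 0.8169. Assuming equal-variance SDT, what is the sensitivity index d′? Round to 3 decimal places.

d′ = -1.427

d' = z(H) − z(FA) = -0.6098 − 0.8169 = -1.4267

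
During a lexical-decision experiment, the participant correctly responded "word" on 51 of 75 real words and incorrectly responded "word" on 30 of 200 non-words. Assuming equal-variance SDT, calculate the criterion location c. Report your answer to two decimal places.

H = 51/75 = 0.6800
FA = 30/200 = 0.1500
z(0.6800) = 0.468, z(0.1500) = -1.036
c = −½·[z(H) + z(FA)] = −0.5 × (0.468 + (-1.036)) = 0.284

c = 0.28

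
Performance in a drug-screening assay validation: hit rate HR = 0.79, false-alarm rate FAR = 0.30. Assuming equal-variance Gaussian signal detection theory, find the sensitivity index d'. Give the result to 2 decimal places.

d' = 1.33

Φ⁻¹(H) = Φ⁻¹(0.79) = 0.8064
Φ⁻¹(FA) = Φ⁻¹(0.30) = -0.5244
d' = z(H) − z(FA) = 0.8064 − (-0.5244) = 1.3308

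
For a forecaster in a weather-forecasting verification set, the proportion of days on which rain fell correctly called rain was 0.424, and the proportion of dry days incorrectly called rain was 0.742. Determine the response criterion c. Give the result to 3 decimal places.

c = -0.229

Φ⁻¹(0.424) = -0.1917, Φ⁻¹(0.742) = 0.6495
c = −½·[z(H) + z(FA)] = −0.5 × (-0.1917 + 0.6495) = -0.2289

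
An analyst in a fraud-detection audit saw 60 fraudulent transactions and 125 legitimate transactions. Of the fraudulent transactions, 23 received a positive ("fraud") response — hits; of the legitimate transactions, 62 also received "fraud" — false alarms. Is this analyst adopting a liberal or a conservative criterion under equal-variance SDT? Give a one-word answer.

z(H) = -0.297, z(FA) = -0.010
c = −½·(z(H) + z(FA)) = 0.1535
c > 0 → conservative criterion (biased toward responding “no”).

conservative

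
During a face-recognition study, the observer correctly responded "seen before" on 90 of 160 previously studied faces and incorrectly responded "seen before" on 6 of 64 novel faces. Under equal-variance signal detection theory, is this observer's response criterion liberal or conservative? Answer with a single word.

z(H) = 0.157, z(FA) = -1.318
c = −½·(z(H) + z(FA)) = 0.5805
c > 0 → conservative criterion (biased toward responding “no”).

conservative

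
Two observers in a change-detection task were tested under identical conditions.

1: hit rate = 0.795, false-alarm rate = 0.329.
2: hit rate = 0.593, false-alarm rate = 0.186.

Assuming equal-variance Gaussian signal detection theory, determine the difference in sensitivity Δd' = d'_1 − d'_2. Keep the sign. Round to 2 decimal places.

1: z(0.795) = 0.824, z(0.329) = -0.443, d' = 1.267
2: z(0.593) = 0.235, z(0.186) = -0.893, d' = 1.128
Δd' = d'_1 − d'_2 = 1.267 − 1.128 = 0.139
1 has the higher sensitivity.

Δd' = 0.14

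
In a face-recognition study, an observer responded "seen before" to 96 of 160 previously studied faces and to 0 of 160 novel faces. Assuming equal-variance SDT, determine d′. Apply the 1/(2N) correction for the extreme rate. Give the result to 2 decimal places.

d′ = 2.99

The false-alarm rate is 0/160 = 0, so apply the 1/(2N) correction: FA → 1/(2·160) = 0.00313.
z(H) = z(0.60000) = 0.253
z(FA) = z(0.00313) = -2.734
d' = 0.253 − (-2.734) = 2.987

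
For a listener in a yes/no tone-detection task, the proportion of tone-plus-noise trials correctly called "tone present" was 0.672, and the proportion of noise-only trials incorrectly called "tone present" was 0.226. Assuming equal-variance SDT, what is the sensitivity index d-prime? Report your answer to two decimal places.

Φ⁻¹(0.672) = 0.4454, Φ⁻¹(0.226) = -0.7521
d' = z(H) − z(FA) = 0.4454 − (-0.7521) = 1.1975

d-prime = 1.20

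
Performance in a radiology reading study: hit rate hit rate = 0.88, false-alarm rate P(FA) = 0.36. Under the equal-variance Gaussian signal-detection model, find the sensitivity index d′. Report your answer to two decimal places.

d′ = 1.53

Φ⁻¹(H) = Φ⁻¹(0.88) = 1.175
Φ⁻¹(FA) = Φ⁻¹(0.36) = -0.358
d' = z(H) − z(FA) = 1.175 − (-0.358) = 1.533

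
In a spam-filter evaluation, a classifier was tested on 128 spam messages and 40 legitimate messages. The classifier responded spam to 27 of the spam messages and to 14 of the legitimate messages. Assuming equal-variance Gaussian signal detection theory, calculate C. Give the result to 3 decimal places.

H = 27/128 = 0.2109
FA = 14/40 = 0.3500
z(0.2109) = -0.8033, z(0.3500) = -0.3853
c = −½·[z(H) + z(FA)] = −0.5 × (-0.8033 + (-0.3853)) = 0.5943

C = 0.594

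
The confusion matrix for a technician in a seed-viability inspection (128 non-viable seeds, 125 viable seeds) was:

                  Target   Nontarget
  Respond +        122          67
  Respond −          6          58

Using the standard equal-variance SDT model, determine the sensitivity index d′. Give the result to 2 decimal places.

d′ = 1.59

H = 122/128 = 0.9531
FA = 67/125 = 0.5360
z(H) = z(0.9531) = 1.676
z(FA) = z(0.5360) = 0.090
d' = z(H) − z(FA) = 1.676 − 0.090 = 1.586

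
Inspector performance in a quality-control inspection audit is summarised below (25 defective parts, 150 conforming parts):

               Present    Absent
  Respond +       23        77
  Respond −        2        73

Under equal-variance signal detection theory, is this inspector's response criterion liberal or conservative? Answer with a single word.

z(H) = 1.405, z(FA) = 0.033
c = −½·(z(H) + z(FA)) = -0.719
c < 0 → liberal criterion (biased toward responding “yes”).

liberal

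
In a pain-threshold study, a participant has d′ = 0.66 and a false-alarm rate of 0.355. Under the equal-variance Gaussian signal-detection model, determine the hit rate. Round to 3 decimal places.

hit rate = 0.613

z(false-alarm rate) = z(0.355) = -0.3719
z(H) = z(FA) + d' = -0.3719 + 0.66 = 0.2881
hit rate = Φ(0.2881) = 0.6134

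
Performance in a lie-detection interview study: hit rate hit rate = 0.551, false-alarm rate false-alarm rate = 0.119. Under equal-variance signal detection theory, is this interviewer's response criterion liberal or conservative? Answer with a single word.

conservative

z(H) = 0.128, z(FA) = -1.180
c = −½·(z(H) + z(FA)) = 0.526
c > 0 → conservative criterion (biased toward responding “no”).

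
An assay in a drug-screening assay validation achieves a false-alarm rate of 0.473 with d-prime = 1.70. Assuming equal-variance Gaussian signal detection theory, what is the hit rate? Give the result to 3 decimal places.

hit rate = 0.949

z(false-alarm rate) = z(0.473) = -0.0677
z(H) = z(FA) + d' = -0.0677 + 1.70 = 1.6323
hit rate = Φ(1.6323) = 0.9487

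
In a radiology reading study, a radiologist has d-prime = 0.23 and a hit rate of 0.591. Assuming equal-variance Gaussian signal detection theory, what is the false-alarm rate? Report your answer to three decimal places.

false-alarm rate = 0.500

z(hit rate) = z(0.591) = 0.2301
z(FA) = z(H) − d' = 0.2301 − 0.23 = 0.0001
false-alarm rate = Φ(0.0001) = 0.5000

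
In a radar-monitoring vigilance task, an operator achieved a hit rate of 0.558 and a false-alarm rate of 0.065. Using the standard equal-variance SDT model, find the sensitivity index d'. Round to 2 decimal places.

z(0.558) = 0.1459, z(0.065) = -1.5141
d' = z(H) − z(FA) = 0.1459 − (-1.5141) = 1.6600

d' = 1.66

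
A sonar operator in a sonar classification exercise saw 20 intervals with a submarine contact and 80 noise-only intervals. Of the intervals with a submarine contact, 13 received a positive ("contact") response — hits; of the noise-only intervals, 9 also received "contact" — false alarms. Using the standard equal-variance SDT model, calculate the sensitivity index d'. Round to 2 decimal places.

d' = 1.60

H = 13/20 = 0.6500
FA = 9/80 = 0.1125
Φ⁻¹(H) = Φ⁻¹(0.6500) = 0.3853
Φ⁻¹(FA) = Φ⁻¹(0.1125) = -1.2133
d' = z(H) − z(FA) = 0.3853 − (-1.2133) = 1.5986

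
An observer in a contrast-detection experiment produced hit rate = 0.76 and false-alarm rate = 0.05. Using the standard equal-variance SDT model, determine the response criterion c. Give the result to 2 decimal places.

c = 0.47

Φ⁻¹(H) = Φ⁻¹(0.76) = 0.7063
Φ⁻¹(FA) = Φ⁻¹(0.05) = -1.6449
c = −½·[z(H) + z(FA)] = −0.5 × (0.7063 + (-1.6449)) = 0.4693
c > 0: the observer has a conservative response bias.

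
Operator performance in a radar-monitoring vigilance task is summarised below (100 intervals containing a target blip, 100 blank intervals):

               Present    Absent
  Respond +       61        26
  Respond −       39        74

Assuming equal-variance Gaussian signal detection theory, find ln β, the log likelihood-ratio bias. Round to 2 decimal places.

H = 61/100 = 0.6100
FA = 26/100 = 0.2600
z(0.6100) = 0.279, z(0.2600) = -0.643
ln β = −½·[z(H)² − z(FA)²] = −0.5 × (0.078 − 0.413) = 0.1675

ln β = 0.17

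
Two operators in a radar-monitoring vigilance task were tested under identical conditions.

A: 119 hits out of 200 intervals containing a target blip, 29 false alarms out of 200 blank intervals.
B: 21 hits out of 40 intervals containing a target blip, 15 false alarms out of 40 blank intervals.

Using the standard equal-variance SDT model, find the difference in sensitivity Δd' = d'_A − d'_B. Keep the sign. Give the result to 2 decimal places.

Δd' = 0.92

A: z(0.5950) = 0.240, z(0.1450) = -1.058, d' = 1.298
B: z(0.5250) = 0.063, z(0.3750) = -0.319, d' = 0.382
Δd' = d'_A − d'_B = 1.298 − 0.382 = 0.916
A has the higher sensitivity.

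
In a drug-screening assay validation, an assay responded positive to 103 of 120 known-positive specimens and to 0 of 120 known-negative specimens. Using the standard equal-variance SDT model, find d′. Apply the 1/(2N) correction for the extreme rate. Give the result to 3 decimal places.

The false-alarm rate is 0/120 = 0, so apply the 1/(2N) correction: FA → 1/(2·120) = 0.00417.
z(H) = z(0.85833) = 1.0728
z(FA) = z(0.00417) = -2.6380
d' = 1.0728 − (-2.6380) = 3.7108

d′ = 3.711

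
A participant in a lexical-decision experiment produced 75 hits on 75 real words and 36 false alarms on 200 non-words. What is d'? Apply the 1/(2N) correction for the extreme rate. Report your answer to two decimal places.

The hit rate is 75/75 = 1, so apply the 1/(2N) correction: H → 1 − 1/(2·75) = 0.99333.
z(H) = z(0.99333) = 2.475
z(FA) = z(0.18000) = -0.915
d' = 2.475 − (-0.915) = 3.390

d' = 3.39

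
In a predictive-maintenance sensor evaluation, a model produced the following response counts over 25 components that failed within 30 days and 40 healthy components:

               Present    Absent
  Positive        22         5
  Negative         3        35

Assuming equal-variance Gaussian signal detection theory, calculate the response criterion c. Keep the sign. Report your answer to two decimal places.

c = -0.01

H = 22/25 = 0.8800
FA = 5/40 = 0.1250
Φ⁻¹(H) = 1.1750
Φ⁻¹(FA) = -1.1503
c = −½·[z(H) + z(FA)] = −0.5 × (1.1750 + (-1.1503)) = -0.01235
c < 0: the model has a liberal response bias.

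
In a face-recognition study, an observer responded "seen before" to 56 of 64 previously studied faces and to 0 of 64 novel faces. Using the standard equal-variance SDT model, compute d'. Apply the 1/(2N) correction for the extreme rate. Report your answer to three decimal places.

The false-alarm rate is 0/64 = 0, so apply the 1/(2N) correction: FA → 1/(2·64) = 0.00781.
z(H) = z(0.87500) = 1.1503
z(FA) = z(0.00781) = -2.4177
d' = 1.1503 − (-2.4177) = 3.5680

d' = 3.568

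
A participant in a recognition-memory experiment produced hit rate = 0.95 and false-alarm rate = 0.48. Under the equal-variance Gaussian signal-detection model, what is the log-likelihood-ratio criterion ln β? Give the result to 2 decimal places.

z(0.95) = 1.645, z(0.48) = -0.050
ln β = −½·[z(H)² − z(FA)²] = −0.5 × (2.706 − 0.003) = -1.3515

ln β = -1.35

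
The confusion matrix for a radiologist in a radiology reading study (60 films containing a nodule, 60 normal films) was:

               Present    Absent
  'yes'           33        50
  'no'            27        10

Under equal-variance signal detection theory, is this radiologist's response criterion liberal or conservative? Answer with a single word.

liberal

z(H) = 0.126, z(FA) = 0.967
c = −½·(z(H) + z(FA)) = -0.5465
c < 0 → liberal criterion (biased toward responding “yes”).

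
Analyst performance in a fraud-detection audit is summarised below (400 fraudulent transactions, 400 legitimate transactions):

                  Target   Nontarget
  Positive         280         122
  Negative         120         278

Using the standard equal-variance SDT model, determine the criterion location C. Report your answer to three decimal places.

H = 280/400 = 0.7000
FA = 122/400 = 0.3050
z(H) = 0.5244
z(FA) = -0.5101
c = −½·[z(H) + z(FA)] = −0.5 × (0.5244 + (-0.5101)) = -0.00715
c < 0: the analyst has a liberal response bias.

C = -0.007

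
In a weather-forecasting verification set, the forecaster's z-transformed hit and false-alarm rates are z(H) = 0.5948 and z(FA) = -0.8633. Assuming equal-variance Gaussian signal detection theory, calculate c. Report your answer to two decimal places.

c = 0.13

c = −½·[z(H) + z(FA)] = −½·(0.5948 + (-0.8633)) = 0.13425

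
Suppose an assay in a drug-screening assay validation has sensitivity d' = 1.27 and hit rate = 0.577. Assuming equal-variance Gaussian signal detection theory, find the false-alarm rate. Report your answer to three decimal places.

false-alarm rate = 0.141

z(hit rate) = z(0.577) = 0.1942
z(FA) = z(H) − d' = 0.1942 − 1.27 = -1.0758
false-alarm rate = Φ(-1.0758) = 0.1410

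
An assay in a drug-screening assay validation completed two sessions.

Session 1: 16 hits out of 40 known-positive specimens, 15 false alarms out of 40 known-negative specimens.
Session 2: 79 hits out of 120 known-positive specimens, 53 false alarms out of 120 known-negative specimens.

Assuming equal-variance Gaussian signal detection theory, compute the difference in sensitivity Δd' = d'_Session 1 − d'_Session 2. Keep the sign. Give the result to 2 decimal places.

Δd' = -0.49

Session 1: z(0.4000) = -0.253, z(0.3750) = -0.319, d' = 0.066
Session 2: z(0.6583) = 0.408, z(0.4417) = -0.147, d' = 0.555
Δd' = d'_Session 1 − d'_Session 2 = 0.066 − 0.555 = -0.489
Session 2 has the higher sensitivity.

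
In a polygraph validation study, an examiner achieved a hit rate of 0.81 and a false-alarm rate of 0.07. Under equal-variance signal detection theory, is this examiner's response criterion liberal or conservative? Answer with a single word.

z(H) = 0.878, z(FA) = -1.476
c = −½·(z(H) + z(FA)) = 0.299
c > 0 → conservative criterion (biased toward responding “no”).

conservative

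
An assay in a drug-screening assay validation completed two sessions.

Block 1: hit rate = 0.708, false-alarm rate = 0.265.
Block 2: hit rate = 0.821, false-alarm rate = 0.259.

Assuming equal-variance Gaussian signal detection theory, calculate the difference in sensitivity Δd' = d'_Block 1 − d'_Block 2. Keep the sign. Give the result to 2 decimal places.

Δd' = -0.39

Block 1: z(0.708) = 0.548, z(0.265) = -0.628, d' = 1.176
Block 2: z(0.821) = 0.919, z(0.259) = -0.646, d' = 1.565
Δd' = d'_Block 1 − d'_Block 2 = 1.176 − 1.565 = -0.389
Block 2 has the higher sensitivity.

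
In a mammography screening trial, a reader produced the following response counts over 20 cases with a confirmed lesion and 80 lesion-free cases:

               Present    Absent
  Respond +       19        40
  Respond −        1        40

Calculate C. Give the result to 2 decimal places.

H = 19/20 = 0.9500
FA = 40/80 = 0.5000
Φ⁻¹(H) = 1.645
Φ⁻¹(FA) = 0.000
c = −½·[z(H) + z(FA)] = −0.5 × (1.645 + 0.000) = -0.8225
c < 0: the reader has a liberal response bias.

C = -0.82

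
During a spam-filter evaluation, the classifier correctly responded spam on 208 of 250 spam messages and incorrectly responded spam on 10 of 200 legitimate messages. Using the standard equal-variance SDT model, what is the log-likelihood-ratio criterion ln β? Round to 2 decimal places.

ln β = 0.89

H = 208/250 = 0.8320
FA = 10/200 = 0.0500
z(H) = 0.962
z(FA) = -1.645
ln β = −½·[z(H)² − z(FA)²] = −0.5 × (0.925 − 2.706) = 0.8905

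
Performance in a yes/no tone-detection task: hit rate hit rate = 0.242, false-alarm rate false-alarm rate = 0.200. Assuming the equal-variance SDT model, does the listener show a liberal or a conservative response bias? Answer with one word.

conservative

z(H) = -0.700, z(FA) = -0.842
c = −½·(z(H) + z(FA)) = 0.771
c > 0 → conservative criterion (biased toward responding “no”).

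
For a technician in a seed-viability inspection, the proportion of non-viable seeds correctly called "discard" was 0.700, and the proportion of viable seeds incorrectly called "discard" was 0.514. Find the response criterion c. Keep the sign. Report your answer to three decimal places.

z(H) = z(0.700) = 0.5244
z(FA) = z(0.514) = 0.0351
c = −½·[z(H) + z(FA)] = −0.5 × (0.5244 + 0.0351) = -0.27975
c < 0: the technician has a liberal response bias.

c = -0.280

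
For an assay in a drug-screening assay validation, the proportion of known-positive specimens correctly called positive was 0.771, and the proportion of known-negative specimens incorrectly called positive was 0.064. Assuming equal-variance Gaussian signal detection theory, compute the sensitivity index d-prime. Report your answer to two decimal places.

d-prime = 2.26

z(H) = z(0.771) = 0.7421
z(FA) = z(0.064) = -1.5220
d' = z(H) − z(FA) = 0.7421 − (-1.5220) = 2.2641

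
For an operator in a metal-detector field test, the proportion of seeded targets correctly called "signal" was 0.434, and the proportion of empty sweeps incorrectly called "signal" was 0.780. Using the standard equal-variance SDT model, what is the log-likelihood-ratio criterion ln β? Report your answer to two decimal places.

Φ⁻¹(H) = Φ⁻¹(0.434) = -0.166
Φ⁻¹(FA) = Φ⁻¹(0.780) = 0.772
ln β = −½·[z(H)² − z(FA)²] = −0.5 × (0.028 − 0.596) = 0.284

ln β = 0.28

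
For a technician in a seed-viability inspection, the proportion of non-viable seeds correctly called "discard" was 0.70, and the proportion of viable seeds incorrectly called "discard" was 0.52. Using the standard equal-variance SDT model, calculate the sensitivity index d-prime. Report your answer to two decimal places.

z(0.70) = 0.5244, z(0.52) = 0.0502
d' = z(H) − z(FA) = 0.5244 − 0.0502 = 0.4742

d-prime = 0.47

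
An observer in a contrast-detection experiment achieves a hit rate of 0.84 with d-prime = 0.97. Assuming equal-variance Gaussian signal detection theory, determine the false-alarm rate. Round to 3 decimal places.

false-alarm rate = 0.510

z(hit rate) = z(0.84) = 0.9945
z(FA) = z(H) − d' = 0.9945 − 0.97 = 0.0245
false-alarm rate = Φ(0.0245) = 0.5098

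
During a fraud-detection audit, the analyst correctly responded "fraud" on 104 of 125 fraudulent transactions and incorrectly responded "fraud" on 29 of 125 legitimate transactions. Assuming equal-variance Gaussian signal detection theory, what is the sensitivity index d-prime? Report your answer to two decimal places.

d-prime = 1.69

H = 104/125 = 0.8320
FA = 29/125 = 0.2320
z(0.8320) = 0.962, z(0.2320) = -0.732
d' = z(H) − z(FA) = 0.962 − (-0.732) = 1.694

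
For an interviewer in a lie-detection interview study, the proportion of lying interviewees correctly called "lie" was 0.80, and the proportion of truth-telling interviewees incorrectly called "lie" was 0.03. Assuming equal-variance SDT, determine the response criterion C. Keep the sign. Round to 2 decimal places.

C = 0.52

Φ⁻¹(H) = 0.8416
Φ⁻¹(FA) = -1.8808
c = −½·[z(H) + z(FA)] = −0.5 × (0.8416 + (-1.8808)) = 0.5196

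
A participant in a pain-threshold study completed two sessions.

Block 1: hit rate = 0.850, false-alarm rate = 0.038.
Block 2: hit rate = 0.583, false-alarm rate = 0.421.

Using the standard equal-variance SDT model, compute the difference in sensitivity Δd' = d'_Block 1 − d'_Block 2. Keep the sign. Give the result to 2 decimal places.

Block 1: z(0.850) = 1.036, z(0.038) = -1.774, d' = 2.810
Block 2: z(0.583) = 0.210, z(0.421) = -0.199, d' = 0.409
Δd' = d'_Block 1 − d'_Block 2 = 2.810 − 0.409 = 2.401
Block 1 has the higher sensitivity.

Δd' = 2.40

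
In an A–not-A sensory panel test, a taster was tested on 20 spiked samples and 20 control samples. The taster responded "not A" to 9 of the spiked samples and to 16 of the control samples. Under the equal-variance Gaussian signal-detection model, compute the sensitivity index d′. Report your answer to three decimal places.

d′ = -0.967

H = 9/20 = 0.4500
FA = 16/20 = 0.8000
Φ⁻¹(H) = -0.1257
Φ⁻¹(FA) = 0.8416
d' = z(H) − z(FA) = -0.1257 − 0.8416 = -0.9673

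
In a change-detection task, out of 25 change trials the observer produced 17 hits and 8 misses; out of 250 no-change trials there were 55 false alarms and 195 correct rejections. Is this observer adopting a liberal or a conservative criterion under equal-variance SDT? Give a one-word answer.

conservative

z(H) = 0.468, z(FA) = -0.772
c = −½·(z(H) + z(FA)) = 0.152
c > 0 → conservative criterion (biased toward responding “no”).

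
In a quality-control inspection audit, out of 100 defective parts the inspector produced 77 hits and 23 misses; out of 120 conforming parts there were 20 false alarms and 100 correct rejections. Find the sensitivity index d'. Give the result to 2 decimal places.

d' = 1.71

H = 77/100 = 0.7700
FA = 20/120 = 0.1667
z(H) = z(0.7700) = 0.7388
z(FA) = z(0.1667) = -0.9673
d' = z(H) − z(FA) = 0.7388 − (-0.9673) = 1.7061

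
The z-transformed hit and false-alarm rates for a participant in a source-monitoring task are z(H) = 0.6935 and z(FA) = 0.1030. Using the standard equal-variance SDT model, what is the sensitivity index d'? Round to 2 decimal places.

d' = 0.59

d' = z(H) − z(FA) = 0.6935 − 0.1030 = 0.5905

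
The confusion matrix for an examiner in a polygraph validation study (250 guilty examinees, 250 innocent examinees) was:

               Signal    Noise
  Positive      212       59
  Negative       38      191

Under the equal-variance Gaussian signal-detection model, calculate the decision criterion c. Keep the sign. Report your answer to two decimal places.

c = -0.15

H = 212/250 = 0.8480
FA = 59/250 = 0.2360
Φ⁻¹(H) = Φ⁻¹(0.8480) = 1.0279
Φ⁻¹(FA) = Φ⁻¹(0.2360) = -0.7192
c = −½·[z(H) + z(FA)] = −0.5 × (1.0279 + (-0.7192)) = -0.15435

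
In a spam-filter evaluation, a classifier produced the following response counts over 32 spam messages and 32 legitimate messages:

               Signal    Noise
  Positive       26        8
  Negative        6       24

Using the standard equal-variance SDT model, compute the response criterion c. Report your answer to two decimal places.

H = 26/32 = 0.8125
FA = 8/32 = 0.2500
z(0.8125) = 0.887, z(0.2500) = -0.674
c = −½·[z(H) + z(FA)] = −0.5 × (0.887 + (-0.674)) = -0.1065
c < 0: the classifier has a liberal response bias.

c = -0.11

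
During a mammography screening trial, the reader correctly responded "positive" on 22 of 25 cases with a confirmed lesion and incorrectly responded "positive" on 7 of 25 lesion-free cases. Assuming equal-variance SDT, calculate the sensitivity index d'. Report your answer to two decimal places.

d' = 1.76

H = 22/25 = 0.8800
FA = 7/25 = 0.2800
z(H) = z(0.8800) = 1.175
z(FA) = z(0.2800) = -0.583
d' = z(H) − z(FA) = 1.175 − (-0.583) = 1.758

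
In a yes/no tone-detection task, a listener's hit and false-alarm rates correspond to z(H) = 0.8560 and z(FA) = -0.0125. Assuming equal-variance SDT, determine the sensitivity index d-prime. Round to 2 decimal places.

d' = z(H) − z(FA) = 0.8560 − (-0.0125) = 0.8685

d-prime = 0.87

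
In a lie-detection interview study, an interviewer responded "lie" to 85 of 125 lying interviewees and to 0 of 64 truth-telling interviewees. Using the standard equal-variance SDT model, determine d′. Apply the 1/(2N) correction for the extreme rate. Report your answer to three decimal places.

The false-alarm rate is 0/64 = 0, so apply the 1/(2N) correction: FA → 1/(2·64) = 0.00781.
z(H) = z(0.68000) = 0.4677
z(FA) = z(0.00781) = -2.4177
d' = 0.4677 − (-2.4177) = 2.8854

d′ = 2.885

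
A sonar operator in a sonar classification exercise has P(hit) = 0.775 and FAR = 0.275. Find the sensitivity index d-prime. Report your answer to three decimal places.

z(H) = z(0.775) = 0.7554
z(FA) = z(0.275) = -0.5978
d' = z(H) − z(FA) = 0.7554 − (-0.5978) = 1.3532

d-prime = 1.353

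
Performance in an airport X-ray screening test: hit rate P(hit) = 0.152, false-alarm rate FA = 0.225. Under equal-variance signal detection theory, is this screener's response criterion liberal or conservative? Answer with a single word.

conservative

z(H) = -1.028, z(FA) = -0.755
c = −½·(z(H) + z(FA)) = 0.8915
c > 0 → conservative criterion (biased toward responding “no”).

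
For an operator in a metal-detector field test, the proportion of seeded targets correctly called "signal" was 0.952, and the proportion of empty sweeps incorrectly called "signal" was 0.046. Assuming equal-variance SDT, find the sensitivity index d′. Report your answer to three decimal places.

z(H) = z(0.952) = 1.6646
z(FA) = z(0.046) = -1.6849
d' = z(H) − z(FA) = 1.6646 − (-1.6849) = 3.3495

d′ = 3.350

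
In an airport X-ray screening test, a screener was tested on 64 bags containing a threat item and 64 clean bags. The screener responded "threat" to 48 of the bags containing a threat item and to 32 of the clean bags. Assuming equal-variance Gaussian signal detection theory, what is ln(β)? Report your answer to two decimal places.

H = 48/64 = 0.7500
FA = 32/64 = 0.5000
z(0.7500) = 0.674, z(0.5000) = 0.000
ln β = −½·[z(H)² − z(FA)²] = −0.5 × (0.454 − 0.000) = -0.227

ln β = -0.23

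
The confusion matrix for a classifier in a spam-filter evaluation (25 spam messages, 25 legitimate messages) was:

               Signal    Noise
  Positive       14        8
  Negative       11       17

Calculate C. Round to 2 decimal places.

H = 14/25 = 0.5600
FA = 8/25 = 0.3200
Φ⁻¹(H) = Φ⁻¹(0.5600) = 0.1510
Φ⁻¹(FA) = Φ⁻¹(0.3200) = -0.4677
c = −½·[z(H) + z(FA)] = −0.5 × (0.1510 + (-0.4677)) = 0.15835
c > 0: the classifier has a conservative response bias.

C = 0.16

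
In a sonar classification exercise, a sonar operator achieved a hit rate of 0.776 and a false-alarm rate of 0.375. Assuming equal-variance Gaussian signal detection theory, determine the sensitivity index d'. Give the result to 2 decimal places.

z(H) = z(0.776) = 0.7588
z(FA) = z(0.375) = -0.3186
d' = z(H) − z(FA) = 0.7588 − (-0.3186) = 1.0774

d' = 1.08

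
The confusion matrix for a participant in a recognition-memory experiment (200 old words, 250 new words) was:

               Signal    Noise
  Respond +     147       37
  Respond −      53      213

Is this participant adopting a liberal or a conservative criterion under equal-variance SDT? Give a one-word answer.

z(H) = 0.628, z(FA) = -1.045
c = −½·(z(H) + z(FA)) = 0.2085
c > 0 → conservative criterion (biased toward responding “no”).

conservative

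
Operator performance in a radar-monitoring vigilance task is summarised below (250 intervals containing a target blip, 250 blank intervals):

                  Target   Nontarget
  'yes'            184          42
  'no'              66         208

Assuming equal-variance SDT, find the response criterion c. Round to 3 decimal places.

c = 0.166

H = 184/250 = 0.7360
FA = 42/250 = 0.1680
Φ⁻¹(0.7360) = 0.6311, Φ⁻¹(0.1680) = -0.9621
c = −½·[z(H) + z(FA)] = −0.5 × (0.6311 + (-0.9621)) = 0.1655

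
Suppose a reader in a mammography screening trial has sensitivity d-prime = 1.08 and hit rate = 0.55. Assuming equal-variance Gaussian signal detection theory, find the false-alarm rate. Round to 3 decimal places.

false-alarm rate = 0.170

z(hit rate) = z(0.55) = 0.1257
z(FA) = z(H) − d' = 0.1257 − 1.08 = -0.9543
false-alarm rate = Φ(-0.9543) = 0.1700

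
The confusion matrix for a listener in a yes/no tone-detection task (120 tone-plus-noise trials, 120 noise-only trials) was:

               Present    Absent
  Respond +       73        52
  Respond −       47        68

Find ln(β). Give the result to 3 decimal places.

H = 73/120 = 0.6083
FA = 52/120 = 0.4333
Φ⁻¹(0.6083) = 0.2749, Φ⁻¹(0.4333) = -0.1680
ln β = −½·[z(H)² − z(FA)²] = −0.5 × (0.0756 − 0.0282) = -0.0237

ln β = -0.024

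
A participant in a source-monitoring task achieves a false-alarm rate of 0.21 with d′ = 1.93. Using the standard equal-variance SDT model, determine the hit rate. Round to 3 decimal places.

hit rate = 0.869

z(false-alarm rate) = z(0.21) = -0.8064
z(H) = z(FA) + d' = -0.8064 + 1.93 = 1.1236
hit rate = Φ(1.1236) = 0.8694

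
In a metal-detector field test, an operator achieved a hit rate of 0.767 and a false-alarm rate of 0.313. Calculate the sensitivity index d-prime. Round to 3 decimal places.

d-prime = 1.216

Φ⁻¹(H) = Φ⁻¹(0.767) = 0.7290
Φ⁻¹(FA) = Φ⁻¹(0.313) = -0.4874
d' = z(H) − z(FA) = 0.7290 − (-0.4874) = 1.2164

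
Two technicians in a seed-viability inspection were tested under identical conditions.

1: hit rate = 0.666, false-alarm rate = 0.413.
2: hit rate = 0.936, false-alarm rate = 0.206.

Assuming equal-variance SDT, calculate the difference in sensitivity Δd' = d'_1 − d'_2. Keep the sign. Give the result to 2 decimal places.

1: z(0.666) = 0.429, z(0.413) = -0.220, d' = 0.649
2: z(0.936) = 1.522, z(0.206) = -0.820, d' = 2.342
Δd' = d'_1 − d'_2 = 0.649 − 2.342 = -1.693
2 has the higher sensitivity.

Δd' = -1.69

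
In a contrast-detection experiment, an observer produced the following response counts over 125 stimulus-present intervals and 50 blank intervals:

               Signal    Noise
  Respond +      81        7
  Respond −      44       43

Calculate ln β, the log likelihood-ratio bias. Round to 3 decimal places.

H = 81/125 = 0.6480
FA = 7/50 = 0.1400
z(H) = 0.3799
z(FA) = -1.0803
ln β = −½·[z(H)² − z(FA)²] = −0.5 × (0.1443 − 1.1670) = 0.51135

ln β = 0.511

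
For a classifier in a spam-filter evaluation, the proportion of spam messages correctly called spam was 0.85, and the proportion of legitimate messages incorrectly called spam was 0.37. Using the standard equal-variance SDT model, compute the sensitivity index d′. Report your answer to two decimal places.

d′ = 1.37

Φ⁻¹(H) = Φ⁻¹(0.85) = 1.036
Φ⁻¹(FA) = Φ⁻¹(0.37) = -0.332
d' = z(H) − z(FA) = 1.036 − (-0.332) = 1.368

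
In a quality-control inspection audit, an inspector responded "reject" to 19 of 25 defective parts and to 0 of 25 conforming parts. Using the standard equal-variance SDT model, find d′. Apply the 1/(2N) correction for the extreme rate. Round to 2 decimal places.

The false-alarm rate is 0/25 = 0, so apply the 1/(2N) correction: FA → 1/(2·25) = 0.02000.
z(H) = z(0.76000) = 0.706
z(FA) = z(0.02000) = -2.054
d' = 0.706 − (-2.054) = 2.760

d′ = 2.76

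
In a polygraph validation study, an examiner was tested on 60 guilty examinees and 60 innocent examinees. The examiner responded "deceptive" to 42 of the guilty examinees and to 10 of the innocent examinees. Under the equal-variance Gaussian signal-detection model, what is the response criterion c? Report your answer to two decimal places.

H = 42/60 = 0.7000
FA = 10/60 = 0.1667
Φ⁻¹(0.7000) = 0.524, Φ⁻¹(0.1667) = -0.967
c = −½·[z(H) + z(FA)] = −0.5 × (0.524 + (-0.967)) = 0.2215

c = 0.22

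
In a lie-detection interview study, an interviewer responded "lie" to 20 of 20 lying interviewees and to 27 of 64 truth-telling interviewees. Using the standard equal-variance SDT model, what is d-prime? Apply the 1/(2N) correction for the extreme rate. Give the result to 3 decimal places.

The hit rate is 20/20 = 1, so apply the 1/(2N) correction: H → 1 − 1/(2·20) = 0.97500.
z(H) = z(0.97500) = 1.9600
z(FA) = z(0.42188) = -0.1971
d' = 1.9600 − (-0.1971) = 2.1571

d-prime = 2.157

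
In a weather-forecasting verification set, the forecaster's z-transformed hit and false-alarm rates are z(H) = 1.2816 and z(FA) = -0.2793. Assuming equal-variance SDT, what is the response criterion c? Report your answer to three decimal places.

c = −½·[z(H) + z(FA)] = −½·(1.2816 + (-0.2793)) = -0.50115
c < 0: the forecaster has a liberal response bias.

c = -0.501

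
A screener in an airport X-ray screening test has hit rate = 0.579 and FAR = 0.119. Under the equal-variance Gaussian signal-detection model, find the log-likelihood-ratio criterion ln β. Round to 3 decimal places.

Φ⁻¹(H) = Φ⁻¹(0.579) = 0.1993
Φ⁻¹(FA) = Φ⁻¹(0.119) = -1.1800
ln β = −½·[z(H)² − z(FA)²] = −0.5 × (0.0397 − 1.3924) = 0.67635

ln β = 0.676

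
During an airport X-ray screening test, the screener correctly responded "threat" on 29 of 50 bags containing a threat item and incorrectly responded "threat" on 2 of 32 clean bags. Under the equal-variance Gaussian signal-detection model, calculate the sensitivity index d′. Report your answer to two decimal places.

d′ = 1.74

H = 29/50 = 0.5800
FA = 2/32 = 0.0625
z(H) = z(0.5800) = 0.2019
z(FA) = z(0.0625) = -1.5341
d' = z(H) − z(FA) = 0.2019 − (-1.5341) = 1.7360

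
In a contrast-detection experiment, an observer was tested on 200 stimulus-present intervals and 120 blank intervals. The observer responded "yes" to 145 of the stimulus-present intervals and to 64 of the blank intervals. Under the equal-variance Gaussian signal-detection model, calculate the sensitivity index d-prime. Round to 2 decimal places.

d-prime = 0.51

H = 145/200 = 0.7250
FA = 64/120 = 0.5333
z(H) = z(0.7250) = 0.598
z(FA) = z(0.5333) = 0.084
d' = z(H) − z(FA) = 0.598 − 0.084 = 0.514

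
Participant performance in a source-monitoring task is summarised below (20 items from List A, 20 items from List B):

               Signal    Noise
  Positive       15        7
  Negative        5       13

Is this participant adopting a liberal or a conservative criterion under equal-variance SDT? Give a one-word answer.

z(H) = 0.674, z(FA) = -0.385
c = −½·(z(H) + z(FA)) = -0.1445
c < 0 → liberal criterion (biased toward responding “yes”).

liberal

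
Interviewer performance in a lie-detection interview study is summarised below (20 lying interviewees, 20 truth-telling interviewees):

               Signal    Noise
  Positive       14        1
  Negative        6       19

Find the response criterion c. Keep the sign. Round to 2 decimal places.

c = 0.56

H = 14/20 = 0.7000
FA = 1/20 = 0.0500
z(H) = 0.5244
z(FA) = -1.6449
c = −½·[z(H) + z(FA)] = −0.5 × (0.5244 + (-1.6449)) = 0.56025
c > 0: the interviewer has a conservative response bias.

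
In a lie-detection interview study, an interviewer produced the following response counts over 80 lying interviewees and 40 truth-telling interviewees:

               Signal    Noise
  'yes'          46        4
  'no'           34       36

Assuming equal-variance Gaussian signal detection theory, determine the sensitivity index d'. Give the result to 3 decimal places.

d' = 1.471

H = 46/80 = 0.5750
FA = 4/40 = 0.1000
z(H) = z(0.5750) = 0.1891
z(FA) = z(0.1000) = -1.2816
d' = z(H) − z(FA) = 0.1891 − (-1.2816) = 1.4707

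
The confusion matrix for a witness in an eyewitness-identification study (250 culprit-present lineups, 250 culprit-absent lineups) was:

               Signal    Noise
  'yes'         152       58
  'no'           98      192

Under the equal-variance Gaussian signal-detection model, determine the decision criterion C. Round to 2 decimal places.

H = 152/250 = 0.6080
FA = 58/250 = 0.2320
z(H) = z(0.6080) = 0.274
z(FA) = z(0.2320) = -0.732
c = −½·[z(H) + z(FA)] = −0.5 × (0.274 + (-0.732)) = 0.229

C = 0.23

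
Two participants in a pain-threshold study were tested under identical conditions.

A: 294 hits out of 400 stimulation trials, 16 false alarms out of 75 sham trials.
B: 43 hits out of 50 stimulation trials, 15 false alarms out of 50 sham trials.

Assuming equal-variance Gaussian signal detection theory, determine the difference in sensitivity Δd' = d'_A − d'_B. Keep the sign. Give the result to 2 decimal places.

A: z(0.7350) = 0.628, z(0.2133) = -0.795, d' = 1.423
B: z(0.8600) = 1.080, z(0.3000) = -0.524, d' = 1.604
Δd' = d'_A − d'_B = 1.423 − 1.604 = -0.181
B has the higher sensitivity.

Δd' = -0.18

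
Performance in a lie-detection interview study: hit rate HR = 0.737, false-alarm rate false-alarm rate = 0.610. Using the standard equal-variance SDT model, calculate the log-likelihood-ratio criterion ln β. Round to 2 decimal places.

ln β = -0.16

z(0.737) = 0.634, z(0.610) = 0.279
ln β = −½·[z(H)² − z(FA)²] = −0.5 × (0.402 − 0.078) = -0.162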